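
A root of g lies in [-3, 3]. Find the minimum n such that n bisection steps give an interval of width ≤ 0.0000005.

24

Width after n steps is 6/2^n. Need 2^n ≥ 6/0.0000005 = 12000000.
2^23 = 8388608 < 12000000 ≤ 2^24 = 16777216, so n = 24.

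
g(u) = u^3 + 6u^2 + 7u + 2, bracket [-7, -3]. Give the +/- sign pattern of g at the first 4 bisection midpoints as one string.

-++-

u = -5 gives g = -8, negative; keep [-5, -3]
u = -4 gives g = 6, positive; keep [-5, -4]
u = -4.5 gives g = 0.875, positive; keep [-5, -4.5]
u = -4.75 gives g = -3.0469, negative; keep [-4.75, -4.5]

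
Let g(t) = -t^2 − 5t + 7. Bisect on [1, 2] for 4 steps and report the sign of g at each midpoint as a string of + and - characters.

--+-

m = 1.5, g(m) = -2.75 (−); new bracket [1, 1.5]
m = 1.25, g(m) = -0.8125 (−); new bracket [1, 1.25]
m = 1.125, g(m) = 0.109375 (+); new bracket [1.125, 1.25]
m = 1.1875, g(m) = -0.3477 (−); new bracket [1.125, 1.1875]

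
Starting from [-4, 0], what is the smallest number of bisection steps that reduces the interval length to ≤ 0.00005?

17

Width after n steps is 4/2^n. Need 2^n ≥ 4/0.00005 = 80000.
2^16 = 65536 < 80000 ≤ 2^17 = 131072, so n = 17.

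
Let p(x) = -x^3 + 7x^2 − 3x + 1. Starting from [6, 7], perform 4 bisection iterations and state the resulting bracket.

[6.5625, 6.625]

midpoint 6.5: p = 2.625 > 0 → [6.5, 7]
midpoint 6.75: p = -7.859375 < 0 → [6.5, 6.75]
midpoint 6.625: p = -2.416016 < 0 → [6.5, 6.625]
midpoint 6.5625: p = 0.1541 > 0 → [6.5625, 6.625]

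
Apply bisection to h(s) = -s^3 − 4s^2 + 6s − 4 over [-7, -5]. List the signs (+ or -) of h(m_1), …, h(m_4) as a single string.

s = -6 gives h = 32, positive; keep [-6, -5]
s = -5.5 gives h = 8.375, positive; keep [-5.5, -5]
s = -5.25 gives h = -1.046875, negative; keep [-5.5, -5.25]
s = -5.375 gives h = 3.4746, positive; keep [-5.375, -5.25]

++-+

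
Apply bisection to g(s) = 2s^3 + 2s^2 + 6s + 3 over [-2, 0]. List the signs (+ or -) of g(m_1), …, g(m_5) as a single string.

midpoint -1: g = -3 < 0 → [-1, 0]
midpoint -0.5: g = 0.25 > 0 → [-1, -0.5]
midpoint -0.75: g = -1.21875 < 0 → [-0.75, -0.5]
midpoint -0.625: g = -0.457 < 0 → [-0.625, -0.5]
midpoint -0.5625: g = -0.0981 < 0 → [-0.5625, -0.5]

-+---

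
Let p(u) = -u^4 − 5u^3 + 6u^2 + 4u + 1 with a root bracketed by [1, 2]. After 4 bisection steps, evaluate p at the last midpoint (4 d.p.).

p(1.5) = -1.4375 < 0, so the root lies in [1, 1.5]
p(1.25) = 3.167969 > 0, so the root lies in [1.25, 1.5]
p(1.375) = 1.27124 > 0, so the root lies in [1.375, 1.5]
p(1.4375) = 0.0261 > 0, so the root lies in [1.4375, 1.5]

0.0261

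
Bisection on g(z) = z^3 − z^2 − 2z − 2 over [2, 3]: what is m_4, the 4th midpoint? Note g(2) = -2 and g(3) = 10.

midpoint 2.5: g = 2.375 > 0 → [2, 2.5]
midpoint 2.25: g = -0.171875 < 0 → [2.25, 2.5]
midpoint 2.375: g = 1.005859 > 0 → [2.25, 2.375]
midpoint 2.3125: g = 0.3938 > 0 → [2.25, 2.3125]

2.3125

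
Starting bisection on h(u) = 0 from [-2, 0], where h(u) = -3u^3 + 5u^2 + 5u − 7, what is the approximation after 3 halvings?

-1.25

midpoint -1: h = -4 < 0 → [-2, -1]
midpoint -1.5: h = 6.875 > 0 → [-1.5, -1]
midpoint -1.25: h = 0.421875 > 0 → [-1.25, -1]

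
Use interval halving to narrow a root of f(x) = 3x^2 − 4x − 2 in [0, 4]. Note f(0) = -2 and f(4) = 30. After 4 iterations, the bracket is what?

midpoint 2: f = 2 > 0 → [0, 2]
midpoint 1: f = -3 < 0 → [1, 2]
midpoint 1.5: f = -1.25 < 0 → [1.5, 2]
midpoint 1.75: f = 0.1875 > 0 → [1.5, 1.75]

[1.5, 1.75]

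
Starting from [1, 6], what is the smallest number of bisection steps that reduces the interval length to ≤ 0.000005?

Width after n steps is 5/2^n. Need 2^n ≥ 5/0.000005 = 1000000.
2^19 = 524288 < 1000000 ≤ 2^20 = 1048576, so n = 20.

20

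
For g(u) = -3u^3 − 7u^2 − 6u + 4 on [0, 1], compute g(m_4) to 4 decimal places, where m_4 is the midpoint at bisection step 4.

-0.2161

midpoint 0.5: g = -1.125 < 0 → [0, 0.5]
midpoint 0.25: g = 2.015625 > 0 → [0.25, 0.5]
midpoint 0.375: g = 0.607422 > 0 → [0.375, 0.5]
midpoint 0.4375: g = -0.2161 < 0 → [0.375, 0.4375]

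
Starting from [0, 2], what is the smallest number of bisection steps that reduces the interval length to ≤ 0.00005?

16

Width after n steps is 2/2^n. Need 2^n ≥ 2/0.00005 = 40000.
2^15 = 32768 < 40000 ≤ 2^16 = 65536, so n = 16.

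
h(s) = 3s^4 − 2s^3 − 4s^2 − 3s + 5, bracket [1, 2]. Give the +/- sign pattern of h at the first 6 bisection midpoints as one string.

h(1.5) = -0.0625 < 0, so the root lies in [1.5, 2]
h(1.75) = 4.917969 > 0, so the root lies in [1.5, 1.75]
h(1.625) = 1.89917 > 0, so the root lies in [1.5, 1.625]
h(1.5625) = 0.7989 > 0, so the root lies in [1.5, 1.5625]
h(1.53125) = 0.3398 > 0, so the root lies in [1.5, 1.53125]
h(1.515625) = 0.1318 > 0, so the root lies in [1.5, 1.515625]

-+++++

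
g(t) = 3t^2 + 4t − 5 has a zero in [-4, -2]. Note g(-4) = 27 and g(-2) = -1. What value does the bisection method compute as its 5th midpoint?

g(-3) = 10 > 0, so the root lies in [-3, -2]
g(-2.5) = 3.75 > 0, so the root lies in [-2.5, -2]
g(-2.25) = 1.1875 > 0, so the root lies in [-2.25, -2]
g(-2.125) = 0.0469 > 0, so the root lies in [-2.125, -2]
g(-2.0625) = -0.4883 < 0, so the root lies in [-2.125, -2.0625]

-2.0625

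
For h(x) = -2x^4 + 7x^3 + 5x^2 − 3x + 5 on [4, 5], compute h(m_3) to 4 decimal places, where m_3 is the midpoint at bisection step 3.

midpoint 4.5: h = -89.5 < 0 → [4, 4.5]
midpoint 4.25: h = -32.585938 < 0 → [4, 4.25]
midpoint 4.125: h = -10.033691 < 0 → [4, 4.125]

-10.0337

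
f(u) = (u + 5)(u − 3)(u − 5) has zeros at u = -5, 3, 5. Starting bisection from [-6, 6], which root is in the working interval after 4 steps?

-5

u = 0 gives f = 75, positive; keep [-6, 0]
u = -3 gives f = 96, positive; keep [-6, -3]
u = -4.5 gives f = 35.625, positive; keep [-6, -4.5]
u = -5.25 gives f = -21.1406, negative; keep [-5.25, -4.5]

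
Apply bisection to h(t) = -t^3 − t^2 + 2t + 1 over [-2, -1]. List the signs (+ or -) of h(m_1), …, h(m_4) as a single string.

--++

m = -1.5, h(m) = -0.875 (−); new bracket [-2, -1.5]
m = -1.75, h(m) = -0.203125 (−); new bracket [-2, -1.75]
m = -1.875, h(m) = 0.326172 (+); new bracket [-1.875, -1.75]
m = -1.8125, h(m) = 0.0442 (+); new bracket [-1.8125, -1.75]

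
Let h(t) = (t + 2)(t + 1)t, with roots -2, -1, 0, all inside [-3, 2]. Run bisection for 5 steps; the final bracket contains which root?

0

midpoint -0.5: h = -0.375 < 0 → [-0.5, 2]
midpoint 0.75: h = 3.609375 > 0 → [-0.5, 0.75]
midpoint 0.125: h = 0.298828 > 0 → [-0.5, 0.125]
midpoint -0.1875: h = -0.2761 < 0 → [-0.1875, 0.125]
midpoint -0.03125: h = -0.0596 < 0 → [-0.03125, 0.125]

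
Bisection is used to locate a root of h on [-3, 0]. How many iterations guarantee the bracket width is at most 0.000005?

Width after n steps is 3/2^n. Need 2^n ≥ 3/0.000005 = 600000.
2^19 = 524288 < 600000 ≤ 2^20 = 1048576, so n = 20.

20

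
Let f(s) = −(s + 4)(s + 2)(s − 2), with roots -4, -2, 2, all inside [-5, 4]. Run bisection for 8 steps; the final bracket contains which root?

midpoint -0.5: f = 13.125 > 0 → [-0.5, 4]
midpoint 1.75: f = 5.390625 > 0 → [1.75, 4]
midpoint 2.875: f = -29.326172 < 0 → [1.75, 2.875]
midpoint 2.3125: f = -8.5071 < 0 → [1.75, 2.3125]
midpoint 2.03125: f = -0.7598 < 0 → [1.75, 2.03125]
midpoint 1.890625: f = 2.5067 > 0 → [1.890625, 2.03125]
midpoint 1.9609375: f = 0.9223 > 0 → [1.9609375, 2.03125]
midpoint 1.99609375: f = 0.0936 > 0 → [1.99609375, 2.03125]

2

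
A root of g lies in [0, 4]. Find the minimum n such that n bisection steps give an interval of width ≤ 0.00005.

Width after n steps is 4/2^n. Need 2^n ≥ 4/0.00005 = 80000.
2^16 = 65536 < 80000 ≤ 2^17 = 131072, so n = 17.

17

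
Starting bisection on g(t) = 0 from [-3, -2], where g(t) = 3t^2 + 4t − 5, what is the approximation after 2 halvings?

g(-2.5) = 3.75 > 0, so the root lies in [-2.5, -2]
g(-2.25) = 1.1875 > 0, so the root lies in [-2.25, -2]

-2.25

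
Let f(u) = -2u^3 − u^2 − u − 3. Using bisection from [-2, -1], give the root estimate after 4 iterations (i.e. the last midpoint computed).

m = -1.5, f(m) = 3 (+); new bracket [-1.5, -1]
m = -1.25, f(m) = 0.59375 (+); new bracket [-1.25, -1]
m = -1.125, f(m) = -0.292969 (−); new bracket [-1.25, -1.125]
m = -1.1875, f(m) = 0.1265 (+); new bracket [-1.1875, -1.125]

-1.1875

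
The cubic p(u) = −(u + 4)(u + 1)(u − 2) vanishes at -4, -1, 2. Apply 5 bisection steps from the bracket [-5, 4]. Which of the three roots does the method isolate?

midpoint -0.5: p = 4.375 > 0 → [-0.5, 4]
midpoint 1.75: p = 3.953125 > 0 → [1.75, 4]
midpoint 2.875: p = -23.310547 < 0 → [1.75, 2.875]
midpoint 2.3125: p = -6.5344 < 0 → [1.75, 2.3125]
midpoint 2.03125: p = -0.5713 < 0 → [1.75, 2.03125]

2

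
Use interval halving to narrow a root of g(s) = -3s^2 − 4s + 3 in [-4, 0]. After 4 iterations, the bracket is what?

[-2, -1.75]

midpoint -2: g = -1 < 0 → [-2, 0]
midpoint -1: g = 4 > 0 → [-2, -1]
midpoint -1.5: g = 2.25 > 0 → [-2, -1.5]
midpoint -1.75: g = 0.8125 > 0 → [-2, -1.75]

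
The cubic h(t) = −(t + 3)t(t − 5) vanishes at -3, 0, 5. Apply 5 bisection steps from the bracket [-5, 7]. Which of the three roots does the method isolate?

midpoint 1: h = 16 > 0 → [1, 7]
midpoint 4: h = 28 > 0 → [4, 7]
midpoint 5.5: h = -23.375 < 0 → [4, 5.5]
midpoint 4.75: h = 9.2031 > 0 → [4.75, 5.5]
midpoint 5.125: h = -5.2051 < 0 → [4.75, 5.125]

5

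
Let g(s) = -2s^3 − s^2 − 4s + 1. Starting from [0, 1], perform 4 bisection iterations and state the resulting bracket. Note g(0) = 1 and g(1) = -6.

[0.1875, 0.25]

midpoint 0.5: g = -1.5 < 0 → [0, 0.5]
midpoint 0.25: g = -0.09375 < 0 → [0, 0.25]
midpoint 0.125: g = 0.480469 > 0 → [0.125, 0.25]
midpoint 0.1875: g = 0.2017 > 0 → [0.1875, 0.25]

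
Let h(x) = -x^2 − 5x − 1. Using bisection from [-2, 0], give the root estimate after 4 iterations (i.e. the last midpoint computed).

-0.125

midpoint -1: h = 3 > 0 → [-1, 0]
midpoint -0.5: h = 1.25 > 0 → [-0.5, 0]
midpoint -0.25: h = 0.1875 > 0 → [-0.25, 0]
midpoint -0.125: h = -0.3906 < 0 → [-0.25, -0.125]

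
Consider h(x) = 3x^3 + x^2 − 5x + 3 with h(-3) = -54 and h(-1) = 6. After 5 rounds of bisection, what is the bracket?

[-1.6875, -1.625]

m = -2, h(m) = -7 (−); new bracket [-2, -1]
m = -1.5, h(m) = 2.625 (+); new bracket [-2, -1.5]
m = -1.75, h(m) = -1.265625 (−); new bracket [-1.75, -1.5]
m = -1.625, h(m) = 0.8926 (+); new bracket [-1.75, -1.625]
m = -1.6875, h(m) = -0.1311 (−); new bracket [-1.6875, -1.625]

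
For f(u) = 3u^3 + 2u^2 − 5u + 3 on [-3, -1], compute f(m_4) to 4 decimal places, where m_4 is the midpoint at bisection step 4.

u = -2 gives f = -3, negative; keep [-2, -1]
u = -1.5 gives f = 4.875, positive; keep [-2, -1.5]
u = -1.75 gives f = 1.796875, positive; keep [-2, -1.75]
u = -1.875 gives f = -0.3691, negative; keep [-1.875, -1.75]

-0.3691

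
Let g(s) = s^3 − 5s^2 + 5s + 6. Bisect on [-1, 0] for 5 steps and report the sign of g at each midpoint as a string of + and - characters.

+-+-+

m = -0.5, g(m) = 2.125 (+); new bracket [-1, -0.5]
m = -0.75, g(m) = -0.984375 (−); new bracket [-0.75, -0.5]
m = -0.625, g(m) = 0.677734 (+); new bracket [-0.75, -0.625]
m = -0.6875, g(m) = -0.1257 (−); new bracket [-0.6875, -0.625]
m = -0.65625, g(m) = 0.2828 (+); new bracket [-0.6875, -0.65625]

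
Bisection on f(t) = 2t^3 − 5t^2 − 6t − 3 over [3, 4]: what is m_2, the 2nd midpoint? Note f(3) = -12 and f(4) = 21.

midpoint 3.5: f = 0.5 > 0 → [3, 3.5]
midpoint 3.25: f = -6.65625 < 0 → [3.25, 3.5]

3.25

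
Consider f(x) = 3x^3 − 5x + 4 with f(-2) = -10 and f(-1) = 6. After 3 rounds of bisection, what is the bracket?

x = -1.5 gives f = 1.375, positive; keep [-2, -1.5]
x = -1.75 gives f = -3.328125, negative; keep [-1.75, -1.5]
x = -1.625 gives f = -0.748047, negative; keep [-1.625, -1.5]

[-1.625, -1.5]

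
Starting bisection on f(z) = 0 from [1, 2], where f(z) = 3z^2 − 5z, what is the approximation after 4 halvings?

m = 1.5, f(m) = -0.75 (−); new bracket [1.5, 2]
m = 1.75, f(m) = 0.4375 (+); new bracket [1.5, 1.75]
m = 1.625, f(m) = -0.203125 (−); new bracket [1.625, 1.75]
m = 1.6875, f(m) = 0.1055 (+); new bracket [1.625, 1.6875]

1.6875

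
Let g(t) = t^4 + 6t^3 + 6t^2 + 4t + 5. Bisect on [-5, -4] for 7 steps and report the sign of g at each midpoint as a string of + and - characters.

---++--

t = -4.5 gives g = -28.1875, negative; keep [-5, -4.5]
t = -4.75 gives g = -12.589844, negative; keep [-5, -4.75]
t = -4.875 gives g = -2.24585, negative; keep [-5, -4.875]
t = -4.9375 gives g = 3.6294, positive; keep [-4.9375, -4.875]
t = -4.90625 gives g = 0.6311, positive; keep [-4.90625, -4.875]
t = -4.890625 gives g = -0.8224, negative; keep [-4.90625, -4.890625]
t = -4.8984375 gives g = -0.0994, negative; keep [-4.90625, -4.8984375]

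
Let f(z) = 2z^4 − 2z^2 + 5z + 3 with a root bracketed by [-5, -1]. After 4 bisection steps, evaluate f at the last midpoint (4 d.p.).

-1.4922

m = -3, f(m) = 132 (+); new bracket [-3, -1]
m = -2, f(m) = 17 (+); new bracket [-2, -1]
m = -1.5, f(m) = 1.125 (+); new bracket [-1.5, -1]
m = -1.25, f(m) = -1.4922 (−); new bracket [-1.5, -1.25]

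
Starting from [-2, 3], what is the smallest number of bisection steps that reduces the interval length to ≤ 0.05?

Width after n steps is 5/2^n. Need 2^n ≥ 5/0.05 = 100.
2^6 = 64 < 100 ≤ 2^7 = 128, so n = 7.

7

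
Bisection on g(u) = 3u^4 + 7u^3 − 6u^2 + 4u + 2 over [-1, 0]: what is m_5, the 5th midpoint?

u = -0.5 gives g = -2.1875, negative; keep [-0.5, 0]
u = -0.25 gives g = 0.527344, positive; keep [-0.5, -0.25]
u = -0.375 gives g = -0.653564, negative; keep [-0.375, -0.25]
u = -0.3125 gives g = -0.021, negative; keep [-0.3125, -0.25]
u = -0.28125 gives g = 0.2634, positive; keep [-0.3125, -0.28125]

-0.28125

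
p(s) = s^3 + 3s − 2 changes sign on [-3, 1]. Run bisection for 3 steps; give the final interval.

[0.5, 1]

m = -1, p(m) = -6 (−); new bracket [-1, 1]
m = 0, p(m) = -2 (−); new bracket [0, 1]
m = 0.5, p(m) = -0.375 (−); new bracket [0.5, 1]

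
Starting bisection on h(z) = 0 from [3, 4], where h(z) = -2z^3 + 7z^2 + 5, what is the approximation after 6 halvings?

midpoint 3.5: h = 5 > 0 → [3.5, 4]
midpoint 3.75: h = -2.03125 < 0 → [3.5, 3.75]
midpoint 3.625: h = 1.714844 > 0 → [3.625, 3.75]
midpoint 3.6875: h = -0.0991 < 0 → [3.625, 3.6875]
midpoint 3.65625: h = 0.8224 > 0 → [3.65625, 3.6875]
midpoint 3.671875: h = 0.3653 > 0 → [3.671875, 3.6875]

3.671875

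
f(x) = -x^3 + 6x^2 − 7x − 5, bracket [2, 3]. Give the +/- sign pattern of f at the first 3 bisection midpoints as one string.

-+-

f(2.5) = -0.625 < 0, so the root lies in [2.5, 3]
f(2.75) = 0.328125 > 0, so the root lies in [2.5, 2.75]
f(2.625) = -0.119141 < 0, so the root lies in [2.625, 2.75]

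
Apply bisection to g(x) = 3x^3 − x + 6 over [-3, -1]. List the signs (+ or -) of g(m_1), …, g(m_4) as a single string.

--+-

x = -2 gives g = -16, negative; keep [-2, -1]
x = -1.5 gives g = -2.625, negative; keep [-1.5, -1]
x = -1.25 gives g = 1.390625, positive; keep [-1.5, -1.25]
x = -1.375 gives g = -0.4238, negative; keep [-1.375, -1.25]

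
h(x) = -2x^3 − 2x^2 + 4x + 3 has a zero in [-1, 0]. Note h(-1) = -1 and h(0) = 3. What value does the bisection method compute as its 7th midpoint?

m = -0.5, h(m) = 0.75 (+); new bracket [-1, -0.5]
m = -0.75, h(m) = -0.28125 (−); new bracket [-0.75, -0.5]
m = -0.625, h(m) = 0.207031 (+); new bracket [-0.75, -0.625]
m = -0.6875, h(m) = -0.0454 (−); new bracket [-0.6875, -0.625]
m = -0.65625, h(m) = 0.0789 (+); new bracket [-0.6875, -0.65625]
m = -0.671875, h(m) = 0.0163 (+); new bracket [-0.6875, -0.671875]
m = -0.6796875, h(m) = -0.0147 (−); new bracket [-0.6796875, -0.671875]

-0.6796875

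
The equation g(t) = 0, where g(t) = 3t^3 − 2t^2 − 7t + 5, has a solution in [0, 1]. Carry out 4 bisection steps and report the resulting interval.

g(0.5) = 1.375 > 0, so the root lies in [0.5, 1]
g(0.75) = -0.109375 < 0, so the root lies in [0.5, 0.75]
g(0.625) = 0.576172 > 0, so the root lies in [0.625, 0.75]
g(0.6875) = 0.217 > 0, so the root lies in [0.6875, 0.75]

[0.6875, 0.75]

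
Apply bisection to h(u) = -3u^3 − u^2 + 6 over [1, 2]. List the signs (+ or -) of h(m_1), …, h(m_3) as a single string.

--+

m = 1.5, h(m) = -6.375 (−); new bracket [1, 1.5]
m = 1.25, h(m) = -1.421875 (−); new bracket [1, 1.25]
m = 1.125, h(m) = 0.462891 (+); new bracket [1.125, 1.25]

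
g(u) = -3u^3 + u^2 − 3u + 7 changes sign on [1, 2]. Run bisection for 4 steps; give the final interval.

m = 1.5, g(m) = -5.375 (−); new bracket [1, 1.5]
m = 1.25, g(m) = -1.046875 (−); new bracket [1, 1.25]
m = 1.125, g(m) = 0.619141 (+); new bracket [1.125, 1.25]
m = 1.1875, g(m) = -0.176 (−); new bracket [1.125, 1.1875]

[1.125, 1.1875]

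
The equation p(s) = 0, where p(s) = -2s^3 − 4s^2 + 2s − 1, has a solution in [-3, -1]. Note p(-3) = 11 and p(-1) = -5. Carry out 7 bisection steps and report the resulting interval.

m = -2, p(m) = -5 (−); new bracket [-3, -2]
m = -2.5, p(m) = 0.25 (+); new bracket [-2.5, -2]
m = -2.25, p(m) = -2.96875 (−); new bracket [-2.5, -2.25]
m = -2.375, p(m) = -1.5195 (−); new bracket [-2.5, -2.375]
m = -2.4375, p(m) = -0.6763 (−); new bracket [-2.5, -2.4375]
m = -2.46875, p(m) = -0.2237 (−); new bracket [-2.5, -2.46875]
m = -2.484375, p(m) = 0.0105 (+); new bracket [-2.484375, -2.46875]

[-2.484375, -2.46875]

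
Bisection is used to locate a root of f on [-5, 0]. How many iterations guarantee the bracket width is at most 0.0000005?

24

Width after n steps is 5/2^n. Need 2^n ≥ 5/0.0000005 = 10000000.
2^23 = 8388608 < 10000000 ≤ 2^24 = 16777216, so n = 24.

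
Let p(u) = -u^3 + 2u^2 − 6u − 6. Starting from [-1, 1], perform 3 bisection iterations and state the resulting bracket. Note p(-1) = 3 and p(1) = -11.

[-0.75, -0.5]

u = 0 gives p = -6, negative; keep [-1, 0]
u = -0.5 gives p = -2.375, negative; keep [-1, -0.5]
u = -0.75 gives p = 0.046875, positive; keep [-0.75, -0.5]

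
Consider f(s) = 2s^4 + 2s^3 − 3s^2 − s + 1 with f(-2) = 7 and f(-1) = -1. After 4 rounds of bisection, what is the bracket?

s = -1.5 gives f = -0.875, negative; keep [-2, -1.5]
s = -1.75 gives f = 1.601562, positive; keep [-1.75, -1.5]
s = -1.625 gives f = 0.066895, positive; keep [-1.625, -1.5]
s = -1.5625 gives f = -0.4702, negative; keep [-1.625, -1.5625]

[-1.625, -1.5625]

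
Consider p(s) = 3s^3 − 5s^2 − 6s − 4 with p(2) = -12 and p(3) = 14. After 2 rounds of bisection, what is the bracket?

[2.5, 2.75]

p(2.5) = -3.375 < 0, so the root lies in [2.5, 3]
p(2.75) = 4.078125 > 0, so the root lies in [2.5, 2.75]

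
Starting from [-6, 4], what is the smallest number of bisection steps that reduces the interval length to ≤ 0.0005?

15

Width after n steps is 10/2^n. Need 2^n ≥ 10/0.0005 = 20000.
2^14 = 16384 < 20000 ≤ 2^15 = 32768, so n = 15.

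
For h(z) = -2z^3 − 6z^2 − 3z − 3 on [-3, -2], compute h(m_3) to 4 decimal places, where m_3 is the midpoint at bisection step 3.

-0.2930

midpoint -2.5: h = -1.75 < 0 → [-3, -2.5]
midpoint -2.75: h = 1.46875 > 0 → [-2.75, -2.5]
midpoint -2.625: h = -0.292969 < 0 → [-2.75, -2.625]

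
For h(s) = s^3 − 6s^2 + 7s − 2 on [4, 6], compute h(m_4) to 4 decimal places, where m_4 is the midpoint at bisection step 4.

0.9629

m = 5, h(m) = 8 (+); new bracket [4, 5]
m = 4.5, h(m) = -0.875 (−); new bracket [4.5, 5]
m = 4.75, h(m) = 3.046875 (+); new bracket [4.5, 4.75]
m = 4.625, h(m) = 0.9629 (+); new bracket [4.5, 4.625]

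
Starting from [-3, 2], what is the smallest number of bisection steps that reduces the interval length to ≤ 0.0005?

14

Width after n steps is 5/2^n. Need 2^n ≥ 5/0.0005 = 10000.
2^13 = 8192 < 10000 ≤ 2^14 = 16384, so n = 14.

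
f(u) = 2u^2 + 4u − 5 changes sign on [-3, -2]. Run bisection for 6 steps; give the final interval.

[-2.875, -2.859375]

f(-2.5) = -2.5 < 0, so the root lies in [-3, -2.5]
f(-2.75) = -0.875 < 0, so the root lies in [-3, -2.75]
f(-2.875) = 0.03125 > 0, so the root lies in [-2.875, -2.75]
f(-2.8125) = -0.4297 < 0, so the root lies in [-2.875, -2.8125]
f(-2.84375) = -0.2012 < 0, so the root lies in [-2.875, -2.84375]
f(-2.859375) = -0.0854 < 0, so the root lies in [-2.875, -2.859375]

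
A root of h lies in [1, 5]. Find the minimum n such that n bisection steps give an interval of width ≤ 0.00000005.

27

Width after n steps is 4/2^n. Need 2^n ≥ 4/0.00000005 = 80000000.
2^26 = 67108864 < 80000000 ≤ 2^27 = 134217728, so n = 27.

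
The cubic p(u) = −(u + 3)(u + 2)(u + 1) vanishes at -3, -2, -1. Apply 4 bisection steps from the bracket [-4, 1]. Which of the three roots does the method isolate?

-1

m = -1.5, p(m) = 0.375 (+); new bracket [-1.5, 1]
m = -0.25, p(m) = -3.609375 (−); new bracket [-1.5, -0.25]
m = -0.875, p(m) = -0.298828 (−); new bracket [-1.5, -0.875]
m = -1.1875, p(m) = 0.2761 (+); new bracket [-1.1875, -0.875]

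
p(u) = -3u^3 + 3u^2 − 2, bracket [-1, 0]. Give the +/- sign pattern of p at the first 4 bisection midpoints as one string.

-+-+

p(-0.5) = -0.875 < 0, so the root lies in [-1, -0.5]
p(-0.75) = 0.953125 > 0, so the root lies in [-0.75, -0.5]
p(-0.625) = -0.095703 < 0, so the root lies in [-0.75, -0.625]
p(-0.6875) = 0.3928 > 0, so the root lies in [-0.6875, -0.625]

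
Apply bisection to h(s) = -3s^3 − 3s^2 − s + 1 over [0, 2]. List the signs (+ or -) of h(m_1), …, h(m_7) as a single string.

midpoint 1: h = -6 < 0 → [0, 1]
midpoint 0.5: h = -0.625 < 0 → [0, 0.5]
midpoint 0.25: h = 0.515625 > 0 → [0.25, 0.5]
midpoint 0.375: h = 0.0449 > 0 → [0.375, 0.5]
midpoint 0.4375: h = -0.2629 < 0 → [0.375, 0.4375]
midpoint 0.40625: h = -0.1025 < 0 → [0.375, 0.40625]
midpoint 0.390625: h = -0.0272 < 0 → [0.375, 0.390625]

--++---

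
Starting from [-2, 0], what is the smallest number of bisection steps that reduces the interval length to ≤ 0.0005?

Width after n steps is 2/2^n. Need 2^n ≥ 2/0.0005 = 4000.
2^11 = 2048 < 4000 ≤ 2^12 = 4096, so n = 12.

12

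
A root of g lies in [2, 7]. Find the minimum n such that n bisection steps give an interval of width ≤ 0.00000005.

27

Width after n steps is 5/2^n. Need 2^n ≥ 5/0.00000005 = 100000000.
2^26 = 67108864 < 100000000 ≤ 2^27 = 134217728, so n = 27.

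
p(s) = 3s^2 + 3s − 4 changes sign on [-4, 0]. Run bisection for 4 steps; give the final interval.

[-2, -1.75]

midpoint -2: p = 2 > 0 → [-2, 0]
midpoint -1: p = -4 < 0 → [-2, -1]
midpoint -1.5: p = -1.75 < 0 → [-2, -1.5]
midpoint -1.75: p = -0.0625 < 0 → [-2, -1.75]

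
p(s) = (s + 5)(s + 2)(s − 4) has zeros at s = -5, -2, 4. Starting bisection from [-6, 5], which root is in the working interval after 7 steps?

4

s = -0.5 gives p = -30.375, negative; keep [-0.5, 5]
s = 2.25 gives p = -53.921875, negative; keep [2.25, 5]
s = 3.625 gives p = -18.193359, negative; keep [3.625, 5]
s = 4.3125 gives p = 18.3704, positive; keep [3.625, 4.3125]
s = 3.96875 gives p = -1.6729, negative; keep [3.96875, 4.3125]
s = 4.140625 gives p = 7.8932, positive; keep [3.96875, 4.140625]
s = 4.0546875 gives p = 2.9981, positive; keep [3.96875, 4.0546875]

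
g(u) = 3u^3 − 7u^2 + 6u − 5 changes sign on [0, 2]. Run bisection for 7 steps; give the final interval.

[1.71875, 1.734375]

u = 1 gives g = -3, negative; keep [1, 2]
u = 1.5 gives g = -1.625, negative; keep [1.5, 2]
u = 1.75 gives g = 0.140625, positive; keep [1.5, 1.75]
u = 1.625 gives g = -0.8613, negative; keep [1.625, 1.75]
u = 1.6875 gives g = -0.3923, negative; keep [1.6875, 1.75]
u = 1.71875 gives g = -0.1341, negative; keep [1.71875, 1.75]
u = 1.734375 gives g = 0.0011, positive; keep [1.71875, 1.734375]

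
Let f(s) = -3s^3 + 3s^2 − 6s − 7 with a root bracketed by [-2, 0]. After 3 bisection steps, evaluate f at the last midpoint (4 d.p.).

0.4531

s = -1 gives f = 5, positive; keep [-1, 0]
s = -0.5 gives f = -2.875, negative; keep [-1, -0.5]
s = -0.75 gives f = 0.453125, positive; keep [-0.75, -0.5]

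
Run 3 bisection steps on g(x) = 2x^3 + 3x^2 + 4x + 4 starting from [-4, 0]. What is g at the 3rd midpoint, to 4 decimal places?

-2.0000

g(-2) = -8 < 0, so the root lies in [-2, 0]
g(-1) = 1 > 0, so the root lies in [-2, -1]
g(-1.5) = -2 < 0, so the root lies in [-1.5, -1]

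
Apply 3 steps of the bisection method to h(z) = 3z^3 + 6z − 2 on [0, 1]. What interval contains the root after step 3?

[0.25, 0.375]

z = 0.5 gives h = 1.375, positive; keep [0, 0.5]
z = 0.25 gives h = -0.453125, negative; keep [0.25, 0.5]
z = 0.375 gives h = 0.408203, positive; keep [0.25, 0.375]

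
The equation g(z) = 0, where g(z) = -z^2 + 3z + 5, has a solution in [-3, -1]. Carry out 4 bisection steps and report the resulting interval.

[-1.25, -1.125]

midpoint -2: g = -5 < 0 → [-2, -1]
midpoint -1.5: g = -1.75 < 0 → [-1.5, -1]
midpoint -1.25: g = -0.3125 < 0 → [-1.25, -1]
midpoint -1.125: g = 0.3594 > 0 → [-1.25, -1.125]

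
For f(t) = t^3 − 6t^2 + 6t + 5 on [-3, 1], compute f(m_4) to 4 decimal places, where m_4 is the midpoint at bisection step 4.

t = -1 gives f = -8, negative; keep [-1, 1]
t = 0 gives f = 5, positive; keep [-1, 0]
t = -0.5 gives f = 0.375, positive; keep [-1, -0.5]
t = -0.75 gives f = -3.2969, negative; keep [-0.75, -0.5]

-3.2969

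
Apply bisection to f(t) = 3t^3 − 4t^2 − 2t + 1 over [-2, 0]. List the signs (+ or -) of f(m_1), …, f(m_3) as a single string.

-+-

m = -1, f(m) = -4 (−); new bracket [-1, 0]
m = -0.5, f(m) = 0.625 (+); new bracket [-1, -0.5]
m = -0.75, f(m) = -1.015625 (−); new bracket [-0.75, -0.5]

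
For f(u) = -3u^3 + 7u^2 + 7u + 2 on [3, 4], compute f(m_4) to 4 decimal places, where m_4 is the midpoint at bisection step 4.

-1.7229

m = 3.5, f(m) = -16.375 (−); new bracket [3, 3.5]
m = 3.25, f(m) = -4.296875 (−); new bracket [3, 3.25]
m = 3.125, f(m) = 0.681641 (+); new bracket [3.125, 3.25]
m = 3.1875, f(m) = -1.7229 (−); new bracket [3.125, 3.1875]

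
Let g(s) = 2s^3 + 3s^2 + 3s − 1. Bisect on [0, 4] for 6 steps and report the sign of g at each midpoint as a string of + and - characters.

+++-++

midpoint 2: g = 33 > 0 → [0, 2]
midpoint 1: g = 7 > 0 → [0, 1]
midpoint 0.5: g = 1.5 > 0 → [0, 0.5]
midpoint 0.25: g = -0.0312 < 0 → [0.25, 0.5]
midpoint 0.375: g = 0.6523 > 0 → [0.25, 0.375]
midpoint 0.3125: g = 0.2915 > 0 → [0.25, 0.3125]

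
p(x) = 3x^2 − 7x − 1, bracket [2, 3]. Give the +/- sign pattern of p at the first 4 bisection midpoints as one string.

x = 2.5 gives p = 0.25, positive; keep [2, 2.5]
x = 2.25 gives p = -1.5625, negative; keep [2.25, 2.5]
x = 2.375 gives p = -0.703125, negative; keep [2.375, 2.5]
x = 2.4375 gives p = -0.2383, negative; keep [2.4375, 2.5]

+---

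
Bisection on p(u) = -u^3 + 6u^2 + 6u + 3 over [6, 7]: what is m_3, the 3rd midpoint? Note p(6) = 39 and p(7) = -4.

6.875

m = 6.5, p(m) = 20.875 (+); new bracket [6.5, 7]
m = 6.75, p(m) = 9.328125 (+); new bracket [6.75, 7]
m = 6.875, p(m) = 2.892578 (+); new bracket [6.875, 7]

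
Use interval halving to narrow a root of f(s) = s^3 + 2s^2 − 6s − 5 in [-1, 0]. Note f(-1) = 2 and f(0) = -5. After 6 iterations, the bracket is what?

[-0.734375, -0.71875]

f(-0.5) = -1.625 < 0, so the root lies in [-1, -0.5]
f(-0.75) = 0.203125 > 0, so the root lies in [-0.75, -0.5]
f(-0.625) = -0.712891 < 0, so the root lies in [-0.75, -0.625]
f(-0.6875) = -0.2546 < 0, so the root lies in [-0.75, -0.6875]
f(-0.71875) = -0.0256 < 0, so the root lies in [-0.75, -0.71875]
f(-0.734375) = 0.0888 > 0, so the root lies in [-0.734375, -0.71875]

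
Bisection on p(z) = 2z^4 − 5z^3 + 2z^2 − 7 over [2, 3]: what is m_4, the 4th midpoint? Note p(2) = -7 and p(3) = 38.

p(2.5) = 5.5 > 0, so the root lies in [2, 2.5]
p(2.25) = -2.570312 < 0, so the root lies in [2.25, 2.5]
p(2.375) = 0.932129 > 0, so the root lies in [2.25, 2.375]
p(2.3125) = -0.9421 < 0, so the root lies in [2.3125, 2.375]

2.3125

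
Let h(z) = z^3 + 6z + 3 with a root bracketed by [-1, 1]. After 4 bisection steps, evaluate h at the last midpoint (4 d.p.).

m = 0, h(m) = 3 (+); new bracket [-1, 0]
m = -0.5, h(m) = -0.125 (−); new bracket [-0.5, 0]
m = -0.25, h(m) = 1.484375 (+); new bracket [-0.5, -0.25]
m = -0.375, h(m) = 0.6973 (+); new bracket [-0.5, -0.375]

0.6973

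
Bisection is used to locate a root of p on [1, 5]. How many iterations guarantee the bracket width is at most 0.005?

Width after n steps is 4/2^n. Need 2^n ≥ 4/0.005 = 800.
2^9 = 512 < 800 ≤ 2^10 = 1024, so n = 10.

10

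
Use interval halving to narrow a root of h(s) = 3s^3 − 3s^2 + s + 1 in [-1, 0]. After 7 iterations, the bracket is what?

[-0.390625, -0.3828125]

midpoint -0.5: h = -0.625 < 0 → [-0.5, 0]
midpoint -0.25: h = 0.515625 > 0 → [-0.5, -0.25]
midpoint -0.375: h = 0.044922 > 0 → [-0.5, -0.375]
midpoint -0.4375: h = -0.2629 < 0 → [-0.4375, -0.375]
midpoint -0.40625: h = -0.1025 < 0 → [-0.40625, -0.375]
midpoint -0.390625: h = -0.0272 < 0 → [-0.390625, -0.375]
midpoint -0.3828125: h = 0.0093 > 0 → [-0.390625, -0.3828125]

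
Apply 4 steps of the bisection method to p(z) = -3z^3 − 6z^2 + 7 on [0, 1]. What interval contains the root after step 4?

[0.875, 0.9375]

z = 0.5 gives p = 5.125, positive; keep [0.5, 1]
z = 0.75 gives p = 2.359375, positive; keep [0.75, 1]
z = 0.875 gives p = 0.396484, positive; keep [0.875, 1]
z = 0.9375 gives p = -0.7454, negative; keep [0.875, 0.9375]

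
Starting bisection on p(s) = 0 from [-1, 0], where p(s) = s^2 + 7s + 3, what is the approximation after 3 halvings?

-0.375

m = -0.5, p(m) = -0.25 (−); new bracket [-0.5, 0]
m = -0.25, p(m) = 1.3125 (+); new bracket [-0.5, -0.25]
m = -0.375, p(m) = 0.515625 (+); new bracket [-0.5, -0.375]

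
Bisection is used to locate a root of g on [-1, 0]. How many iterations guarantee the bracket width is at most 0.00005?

15

Width after n steps is 1/2^n. Need 2^n ≥ 1/0.00005 = 20000.
2^14 = 16384 < 20000 ≤ 2^15 = 32768, so n = 15.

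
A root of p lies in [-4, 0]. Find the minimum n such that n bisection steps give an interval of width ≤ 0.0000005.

23

Width after n steps is 4/2^n. Need 2^n ≥ 4/0.0000005 = 8000000.
2^22 = 4194304 < 8000000 ≤ 2^23 = 8388608, so n = 23.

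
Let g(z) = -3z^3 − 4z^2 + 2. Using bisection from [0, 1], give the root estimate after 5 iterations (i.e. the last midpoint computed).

m = 0.5, g(m) = 0.625 (+); new bracket [0.5, 1]
m = 0.75, g(m) = -1.515625 (−); new bracket [0.5, 0.75]
m = 0.625, g(m) = -0.294922 (−); new bracket [0.5, 0.625]
m = 0.5625, g(m) = 0.2004 (+); new bracket [0.5625, 0.625]
m = 0.59375, g(m) = -0.0381 (−); new bracket [0.5625, 0.59375]

0.59375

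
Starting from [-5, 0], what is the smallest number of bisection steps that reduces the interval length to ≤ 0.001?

13

Width after n steps is 5/2^n. Need 2^n ≥ 5/0.001 = 5000.
2^12 = 4096 < 5000 ≤ 2^13 = 8192, so n = 13.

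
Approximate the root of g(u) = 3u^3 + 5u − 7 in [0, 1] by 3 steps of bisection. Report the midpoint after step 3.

0.875

u = 0.5 gives g = -4.125, negative; keep [0.5, 1]
u = 0.75 gives g = -1.984375, negative; keep [0.75, 1]
u = 0.875 gives g = -0.615234, negative; keep [0.875, 1]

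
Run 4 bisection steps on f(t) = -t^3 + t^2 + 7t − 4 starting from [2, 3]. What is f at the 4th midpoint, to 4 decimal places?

f(2.5) = 4.125 > 0, so the root lies in [2.5, 3]
f(2.75) = 2.015625 > 0, so the root lies in [2.75, 3]
f(2.875) = 0.626953 > 0, so the root lies in [2.875, 3]
f(2.9375) = -0.156 < 0, so the root lies in [2.875, 2.9375]

-0.1560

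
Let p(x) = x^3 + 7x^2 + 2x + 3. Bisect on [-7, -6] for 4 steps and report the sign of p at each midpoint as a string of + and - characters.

p(-6.5) = 11.125 > 0, so the root lies in [-7, -6.5]
p(-6.75) = 0.890625 > 0, so the root lies in [-7, -6.75]
p(-6.875) = -4.841797 < 0, so the root lies in [-6.875, -6.75]
p(-6.8125) = -1.9231 < 0, so the root lies in [-6.8125, -6.75]

++--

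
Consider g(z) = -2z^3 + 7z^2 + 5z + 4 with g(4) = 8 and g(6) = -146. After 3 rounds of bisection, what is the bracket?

g(5) = -46 < 0, so the root lies in [4, 5]
g(4.5) = -14 < 0, so the root lies in [4, 4.5]
g(4.25) = -1.84375 < 0, so the root lies in [4, 4.25]

[4, 4.25]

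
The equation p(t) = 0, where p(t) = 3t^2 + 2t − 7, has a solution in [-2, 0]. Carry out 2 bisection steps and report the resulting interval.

p(-1) = -6 < 0, so the root lies in [-2, -1]
p(-1.5) = -3.25 < 0, so the root lies in [-2, -1.5]

[-2, -1.5]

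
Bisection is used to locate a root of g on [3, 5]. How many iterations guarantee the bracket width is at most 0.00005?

Width after n steps is 2/2^n. Need 2^n ≥ 2/0.00005 = 40000.
2^15 = 32768 < 40000 ≤ 2^16 = 65536, so n = 16.

16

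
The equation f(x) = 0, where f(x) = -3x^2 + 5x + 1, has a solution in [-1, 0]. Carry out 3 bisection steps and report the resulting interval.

[-0.25, -0.125]

midpoint -0.5: f = -2.25 < 0 → [-0.5, 0]
midpoint -0.25: f = -0.4375 < 0 → [-0.25, 0]
midpoint -0.125: f = 0.328125 > 0 → [-0.25, -0.125]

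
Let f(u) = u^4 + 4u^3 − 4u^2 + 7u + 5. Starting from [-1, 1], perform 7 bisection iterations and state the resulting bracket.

f(0) = 5 > 0, so the root lies in [-1, 0]
f(-0.5) = 0.0625 > 0, so the root lies in [-1, -0.5]
f(-0.75) = -3.871094 < 0, so the root lies in [-0.75, -0.5]
f(-0.625) = -1.7615 < 0, so the root lies in [-0.625, -0.5]
f(-0.5625) = -0.8149 < 0, so the root lies in [-0.5625, -0.5]
f(-0.53125) = -0.3677 < 0, so the root lies in [-0.53125, -0.5]
f(-0.515625) = -0.1505 < 0, so the root lies in [-0.515625, -0.5]

[-0.515625, -0.5]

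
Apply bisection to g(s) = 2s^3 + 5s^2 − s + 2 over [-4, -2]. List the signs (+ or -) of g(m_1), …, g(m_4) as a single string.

g(-3) = -4 < 0, so the root lies in [-3, -2]
g(-2.5) = 4.5 > 0, so the root lies in [-3, -2.5]
g(-2.75) = 0.96875 > 0, so the root lies in [-3, -2.75]
g(-2.875) = -1.3242 < 0, so the root lies in [-2.875, -2.75]

-++-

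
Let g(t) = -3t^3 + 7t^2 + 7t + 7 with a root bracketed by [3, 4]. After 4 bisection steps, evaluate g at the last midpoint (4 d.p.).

-2.0447

t = 3.5 gives g = -11.375, negative; keep [3, 3.5]
t = 3.25 gives g = 0.703125, positive; keep [3.25, 3.5]
t = 3.375 gives g = -4.970703, negative; keep [3.25, 3.375]
t = 3.3125 gives g = -2.0447, negative; keep [3.25, 3.3125]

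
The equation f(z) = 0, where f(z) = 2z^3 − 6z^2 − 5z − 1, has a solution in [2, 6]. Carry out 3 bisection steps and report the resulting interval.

[3.5, 4]

m = 4, f(m) = 11 (+); new bracket [2, 4]
m = 3, f(m) = -16 (−); new bracket [3, 4]
m = 3.5, f(m) = -6.25 (−); new bracket [3.5, 4]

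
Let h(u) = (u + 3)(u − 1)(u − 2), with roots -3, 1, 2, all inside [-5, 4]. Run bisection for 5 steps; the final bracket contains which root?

u = -0.5 gives h = 9.375, positive; keep [-5, -0.5]
u = -2.75 gives h = 4.453125, positive; keep [-5, -2.75]
u = -3.875 gives h = -25.060547, negative; keep [-3.875, -2.75]
u = -3.3125 gives h = -7.1594, negative; keep [-3.3125, -2.75]
u = -3.03125 gives h = -0.6338, negative; keep [-3.03125, -2.75]

-3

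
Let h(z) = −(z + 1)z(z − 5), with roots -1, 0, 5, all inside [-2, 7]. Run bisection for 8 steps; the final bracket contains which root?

5

midpoint 2.5: h = 21.875 > 0 → [2.5, 7]
midpoint 4.75: h = 6.828125 > 0 → [4.75, 7]
midpoint 5.875: h = -35.341797 < 0 → [4.75, 5.875]
midpoint 5.3125: h = -10.4797 < 0 → [4.75, 5.3125]
midpoint 5.03125: h = -0.9483 < 0 → [4.75, 5.03125]
midpoint 4.890625: h = 3.151 > 0 → [4.890625, 5.03125]
midpoint 4.9609375: h = 1.1551 > 0 → [4.9609375, 5.03125]
midpoint 4.99609375: h = 0.117 > 0 → [4.99609375, 5.03125]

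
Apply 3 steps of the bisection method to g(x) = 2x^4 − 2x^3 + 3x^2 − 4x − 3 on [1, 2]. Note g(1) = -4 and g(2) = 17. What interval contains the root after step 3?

[1.375, 1.5]

g(1.5) = 1.125 > 0, so the root lies in [1, 1.5]
g(1.25) = -2.335938 < 0, so the root lies in [1.25, 1.5]
g(1.375) = -0.878418 < 0, so the root lies in [1.375, 1.5]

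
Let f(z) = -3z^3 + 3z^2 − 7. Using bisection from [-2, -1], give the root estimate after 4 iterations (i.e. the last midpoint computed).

midpoint -1.5: f = 9.875 > 0 → [-1.5, -1]
midpoint -1.25: f = 3.546875 > 0 → [-1.25, -1]
midpoint -1.125: f = 1.068359 > 0 → [-1.125, -1]
midpoint -1.0625: f = -0.0149 < 0 → [-1.125, -1.0625]

-1.0625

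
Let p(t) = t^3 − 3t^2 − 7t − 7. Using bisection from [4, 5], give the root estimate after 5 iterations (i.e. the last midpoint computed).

midpoint 4.5: p = -8.125 < 0 → [4.5, 5]
midpoint 4.75: p = -0.765625 < 0 → [4.75, 5]
midpoint 4.875: p = 3.435547 > 0 → [4.75, 4.875]
midpoint 4.8125: p = 1.2903 > 0 → [4.75, 4.8125]
midpoint 4.78125: p = 0.2513 > 0 → [4.75, 4.78125]

4.78125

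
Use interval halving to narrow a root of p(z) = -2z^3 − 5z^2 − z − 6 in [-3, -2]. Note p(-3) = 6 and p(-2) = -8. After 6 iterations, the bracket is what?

midpoint -2.5: p = -3.5 < 0 → [-3, -2.5]
midpoint -2.75: p = 0.53125 > 0 → [-2.75, -2.5]
midpoint -2.625: p = -1.652344 < 0 → [-2.75, -2.625]
midpoint -2.6875: p = -0.604 < 0 → [-2.75, -2.6875]
midpoint -2.71875: p = -0.0474 < 0 → [-2.75, -2.71875]
midpoint -2.734375: p = 0.2391 > 0 → [-2.734375, -2.71875]

[-2.734375, -2.71875]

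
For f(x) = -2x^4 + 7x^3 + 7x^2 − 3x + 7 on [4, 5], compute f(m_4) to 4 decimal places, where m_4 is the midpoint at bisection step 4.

-6.0828

x = 4.5 gives f = -47, negative; keep [4, 4.5]
x = 4.25 gives f = 5.539062, positive; keep [4.25, 4.5]
x = 4.375 gives f = -18.686035, negative; keep [4.25, 4.375]
x = 4.3125 gives f = -6.0828, negative; keep [4.25, 4.3125]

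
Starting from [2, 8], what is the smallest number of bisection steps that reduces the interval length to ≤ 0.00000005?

Width after n steps is 6/2^n. Need 2^n ≥ 6/0.00000005 = 120000000.
2^26 = 67108864 < 120000000 ≤ 2^27 = 134217728, so n = 27.

27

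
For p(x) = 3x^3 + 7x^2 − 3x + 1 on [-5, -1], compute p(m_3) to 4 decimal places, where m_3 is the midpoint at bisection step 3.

5.3750

midpoint -3: p = -8 < 0 → [-3, -1]
midpoint -2: p = 11 > 0 → [-3, -2]
midpoint -2.5: p = 5.375 > 0 → [-3, -2.5]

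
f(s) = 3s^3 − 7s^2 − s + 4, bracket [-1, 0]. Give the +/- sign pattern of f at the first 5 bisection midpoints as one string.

s = -0.5 gives f = 2.375, positive; keep [-1, -0.5]
s = -0.75 gives f = -0.453125, negative; keep [-0.75, -0.5]
s = -0.625 gives f = 1.158203, positive; keep [-0.75, -0.625]
s = -0.6875 gives f = 0.4041, positive; keep [-0.75, -0.6875]
s = -0.71875 gives f = -0.0114, negative; keep [-0.71875, -0.6875]

+-++-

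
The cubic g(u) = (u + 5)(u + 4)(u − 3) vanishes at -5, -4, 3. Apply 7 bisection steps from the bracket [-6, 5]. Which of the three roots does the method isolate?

3

g(-0.5) = -55.125 < 0, so the root lies in [-0.5, 5]
g(2.25) = -33.984375 < 0, so the root lies in [2.25, 5]
g(3.625) = 41.103516 > 0, so the root lies in [2.25, 3.625]
g(2.9375) = -3.4417 < 0, so the root lies in [2.9375, 3.625]
g(3.28125) = 16.9588 > 0, so the root lies in [2.9375, 3.28125]
g(3.109375) = 6.3058 > 0, so the root lies in [2.9375, 3.109375]
g(3.0234375) = 1.3208 > 0, so the root lies in [2.9375, 3.0234375]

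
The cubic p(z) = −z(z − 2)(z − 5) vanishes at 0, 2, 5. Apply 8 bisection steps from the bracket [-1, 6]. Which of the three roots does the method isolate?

midpoint 2.5: p = 3.125 > 0 → [2.5, 6]
midpoint 4.25: p = 7.171875 > 0 → [4.25, 6]
midpoint 5.125: p = -2.001953 < 0 → [4.25, 5.125]
midpoint 4.6875: p = 3.9368 > 0 → [4.6875, 5.125]
midpoint 4.90625: p = 1.3368 > 0 → [4.90625, 5.125]
midpoint 5.015625: p = -0.2363 < 0 → [4.90625, 5.015625]
midpoint 4.9609375: p = 0.5738 > 0 → [4.9609375, 5.015625]
midpoint 4.98828125: p = 0.1747 > 0 → [4.98828125, 5.015625]

5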